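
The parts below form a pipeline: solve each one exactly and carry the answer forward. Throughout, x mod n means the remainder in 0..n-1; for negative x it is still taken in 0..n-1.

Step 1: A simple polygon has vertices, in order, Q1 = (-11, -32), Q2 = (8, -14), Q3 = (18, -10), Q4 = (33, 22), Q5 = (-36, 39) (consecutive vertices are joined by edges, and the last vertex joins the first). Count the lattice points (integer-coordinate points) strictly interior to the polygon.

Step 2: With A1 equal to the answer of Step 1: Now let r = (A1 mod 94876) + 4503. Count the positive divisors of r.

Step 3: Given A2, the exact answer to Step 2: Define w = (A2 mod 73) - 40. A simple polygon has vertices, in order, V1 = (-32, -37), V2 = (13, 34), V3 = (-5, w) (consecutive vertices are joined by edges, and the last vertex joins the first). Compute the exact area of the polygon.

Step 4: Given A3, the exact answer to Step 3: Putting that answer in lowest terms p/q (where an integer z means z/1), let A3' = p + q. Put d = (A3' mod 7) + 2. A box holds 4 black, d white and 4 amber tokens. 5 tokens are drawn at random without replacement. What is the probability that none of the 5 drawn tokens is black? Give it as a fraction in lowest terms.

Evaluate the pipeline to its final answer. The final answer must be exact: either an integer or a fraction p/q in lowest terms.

Step 1: cross terms: (-11*-14 - 8*-32)=410, (8*-10 - 18*-14)=172, (18*22 - 33*-10)=726, (33*39 - -36*22)=2079, (-36*-32 - -11*39)=1581; twice the area = |4968| = 4968; area = 2484; boundary points = 1 + 2 + 1 + 1 + 1 = 6; strictly interior points = area - boundary/2 + 1 = 2482; answer 2482
Step 2: A1 = 2482; r = 6985; 6985 = 5 * 11 * 127; number of divisors = (1+1) * (1+1) * (1+1) = 8; answer 8
Step 3: A2 = 8; w = -32; cross terms: (-32*34 - 13*-37)=-607, (13*-32 - -5*34)=-246, (-5*-37 - -32*-32)=-839; twice the area = |-1692| = 1692; area = 846; answer 846
Step 4: A3 = 846; threaded value p + q = 847; d = 2; total draws C(10,5) = 252; favorable C(6,5) = 6; P = 1/42; answer 1/42

1/42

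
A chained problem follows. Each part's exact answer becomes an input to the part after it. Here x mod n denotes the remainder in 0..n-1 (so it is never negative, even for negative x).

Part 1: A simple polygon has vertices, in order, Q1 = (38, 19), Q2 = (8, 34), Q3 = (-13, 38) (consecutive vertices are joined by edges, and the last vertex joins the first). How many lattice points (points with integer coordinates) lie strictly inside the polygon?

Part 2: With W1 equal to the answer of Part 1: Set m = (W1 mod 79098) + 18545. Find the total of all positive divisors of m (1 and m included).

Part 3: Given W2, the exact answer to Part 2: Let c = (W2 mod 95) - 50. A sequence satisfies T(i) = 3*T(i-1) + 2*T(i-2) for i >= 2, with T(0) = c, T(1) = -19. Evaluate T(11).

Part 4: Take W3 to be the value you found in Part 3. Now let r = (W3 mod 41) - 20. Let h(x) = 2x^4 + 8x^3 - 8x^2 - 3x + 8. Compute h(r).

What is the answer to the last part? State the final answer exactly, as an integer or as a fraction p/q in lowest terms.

Part 1: cross terms: (38*34 - 8*19)=1140, (8*38 - -13*34)=746, (-13*19 - 38*38)=-1691; twice the area = |195| = 195; area = 195/2; boundary points = 15 + 1 + 1 = 17; strictly interior points = area - boundary/2 + 1 = 90; answer 90
Part 2: W1 = 90; m = 18635; 18635 = 5 * 3727; sigma = (1 + 5) * (1 + 3727) = 6 * 3728 = 22368; answer 22368
Part 3: W2 = 22368; c = -7; T(2) = 3*(-19) + 2*(-7) = -71; iterating: T(2)=-71, T(3)=-251, T(4)=-895, T(5)=-3187, T(6)=-11351, T(7)=-40427, T(8)=-143983, T(9)=-512803, T(10)=-1826375, T(11)=-6504731; answer -6504731
Part 4: W3 = -6504731; r = -19; 2*(-19)^4 + 8*(-19)^3 - 8*(-19)^2 - 3*(-19)^1 + 8 = (260642) + (-54872) + (-2888) + (57) + (8) = 202947; answer 202947

202947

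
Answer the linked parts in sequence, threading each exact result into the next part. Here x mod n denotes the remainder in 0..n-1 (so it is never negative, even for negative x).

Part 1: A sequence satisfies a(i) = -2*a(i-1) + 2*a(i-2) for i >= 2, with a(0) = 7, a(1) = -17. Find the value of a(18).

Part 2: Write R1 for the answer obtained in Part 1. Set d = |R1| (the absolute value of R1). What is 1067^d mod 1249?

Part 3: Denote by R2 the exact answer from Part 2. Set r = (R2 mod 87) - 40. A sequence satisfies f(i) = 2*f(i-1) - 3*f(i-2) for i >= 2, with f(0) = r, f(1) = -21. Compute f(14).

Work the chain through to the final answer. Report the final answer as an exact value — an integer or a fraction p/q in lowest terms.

Part 1: a(2) = -2*(-17) + 2*(7) = 48; iterating: a(2)=48, a(3)=-130, a(4)=356, a(5)=-972, a(6)=2656, a(7)=-7256, a(8)=19824, a(9)=-54160, a(10)=147968, a(11)=-404256, a(12)=1104448, a(13)=-3017408, a(14)=8243712, a(15)=-22522240, a(16)=61531904, a(17)=-168108288, a(18)=459280384; answer 459280384
Part 2: R1 = 459280384; d = 459280384; squarings mod 1249: 1067^1=1067, 1067^2=650, 1067^4=338, 1067^8=585, 1067^16=1248, 1067^32=1, 1067^64=1, 1067^128=1, 1067^256=1, 1067^512=1, 1067^1024=1, 1067^2048=1, 1067^4096=1, 1067^8192=1, 1067^16384=1, 1067^32768=1, 1067^65536=1, 1067^131072=1, 1067^262144=1, 1067^524288=1, 1067^1048576=1, 1067^2097152=1, 1067^4194304=1, 1067^8388608=1, 1067^16777216=1, 1067^33554432=1, 1067^67108864=1, 1067^134217728=1, 1067^268435456=1; 1067^459280384 = 1067^4096 * 1067^2097152 * 1067^4194304 * 1067^16777216 * 1067^33554432 * 1067^134217728 * 1067^268435456 = 1 (mod 1249); answer 1
Part 3: R2 = 1; r = -39; f(2) = 2*(-21) - 3*(-39) = 75; iterating: f(2)=75, f(3)=213, f(4)=201, f(5)=-237, f(6)=-1077, f(7)=-1443, f(8)=345, f(9)=5019, f(10)=9003, f(11)=2949, f(12)=-21111, f(13)=-51069, f(14)=-38805; answer -38805

-38805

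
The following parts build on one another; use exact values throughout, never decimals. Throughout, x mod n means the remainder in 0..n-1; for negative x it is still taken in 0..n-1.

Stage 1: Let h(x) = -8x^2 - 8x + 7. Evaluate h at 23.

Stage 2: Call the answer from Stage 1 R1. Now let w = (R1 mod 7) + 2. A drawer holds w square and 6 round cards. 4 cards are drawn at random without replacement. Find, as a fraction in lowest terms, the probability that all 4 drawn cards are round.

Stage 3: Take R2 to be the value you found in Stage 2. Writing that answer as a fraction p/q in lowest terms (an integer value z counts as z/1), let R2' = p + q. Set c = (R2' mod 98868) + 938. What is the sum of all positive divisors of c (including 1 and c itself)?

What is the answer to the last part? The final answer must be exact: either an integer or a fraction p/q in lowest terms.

Stage 1: -8*(23)^2 - 8*(23)^1 + 7 = (-4232) + (-184) + (7) = -4409; answer -4409
Stage 2: R1 = -4409; w = 3; total draws C(9,4) = 126; favorable C(6,4) = 15; P = 5/42; answer 5/42
Stage 3: R2 = 5/42; threaded value p + q = 47; c = 985; 985 = 5 * 197; sigma = (1 + 5) * (1 + 197) = 6 * 198 = 1188; answer 1188

1188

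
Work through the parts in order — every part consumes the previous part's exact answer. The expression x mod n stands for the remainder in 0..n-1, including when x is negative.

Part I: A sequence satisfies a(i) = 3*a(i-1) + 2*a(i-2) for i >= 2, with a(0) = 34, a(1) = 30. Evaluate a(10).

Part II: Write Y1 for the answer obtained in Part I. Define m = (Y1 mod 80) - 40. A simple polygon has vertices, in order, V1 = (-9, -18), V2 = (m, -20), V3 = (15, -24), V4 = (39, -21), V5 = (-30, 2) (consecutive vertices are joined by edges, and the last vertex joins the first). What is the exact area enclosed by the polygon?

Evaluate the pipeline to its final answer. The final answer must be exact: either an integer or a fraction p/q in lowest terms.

1263/2

Part I: a(2) = 3*(30) + 2*(34) = 158; iterating: a(2)=158, a(3)=534, a(4)=1918, a(5)=6822, a(6)=24302, a(7)=86550, a(8)=308254, a(9)=1097862, a(10)=3910094; answer 3910094
Part II: Y1 = 3910094; m = -26; cross terms: (-9*-20 - -26*-18)=-288, (-26*-24 - 15*-20)=924, (15*-21 - 39*-24)=621, (39*2 - -30*-21)=-552, (-30*-18 - -9*2)=558; twice the area = |1263| = 1263; area = 1263/2; answer 1263/2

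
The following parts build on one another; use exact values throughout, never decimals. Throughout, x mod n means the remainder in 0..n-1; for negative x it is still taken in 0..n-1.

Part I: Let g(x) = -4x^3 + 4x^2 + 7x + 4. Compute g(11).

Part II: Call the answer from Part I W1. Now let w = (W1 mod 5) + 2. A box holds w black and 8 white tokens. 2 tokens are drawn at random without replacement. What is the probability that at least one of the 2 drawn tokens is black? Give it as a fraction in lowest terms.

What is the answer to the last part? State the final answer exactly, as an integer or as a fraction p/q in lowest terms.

Part I: -4*(11)^3 + 4*(11)^2 + 7*(11)^1 + 4 = (-5324) + (484) + (77) + (4) = -4759; answer -4759
Part II: W1 = -4759; w = 3; total draws C(11,2) = 55; complement C(8,2) = 28; favorable 55 - 28 = 27; P = 27/55; answer 27/55

27/55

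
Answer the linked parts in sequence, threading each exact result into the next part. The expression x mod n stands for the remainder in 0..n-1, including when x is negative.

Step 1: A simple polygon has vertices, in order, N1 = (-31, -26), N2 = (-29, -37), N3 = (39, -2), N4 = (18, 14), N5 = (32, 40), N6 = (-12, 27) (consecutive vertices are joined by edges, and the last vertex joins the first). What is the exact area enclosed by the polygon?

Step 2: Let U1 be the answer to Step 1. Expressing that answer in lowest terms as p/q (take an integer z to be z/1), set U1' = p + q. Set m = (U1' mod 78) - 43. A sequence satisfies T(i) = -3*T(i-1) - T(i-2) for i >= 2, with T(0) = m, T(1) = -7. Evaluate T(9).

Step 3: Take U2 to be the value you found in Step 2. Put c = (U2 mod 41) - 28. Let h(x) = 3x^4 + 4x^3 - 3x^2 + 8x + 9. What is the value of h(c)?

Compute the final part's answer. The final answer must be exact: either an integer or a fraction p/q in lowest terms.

33789

Step 1: cross terms: (-31*-37 - -29*-26)=393, (-29*-2 - 39*-37)=1501, (39*14 - 18*-2)=582, (18*40 - 32*14)=272, (32*27 - -12*40)=1344, (-12*-26 - -31*27)=1149; twice the area = |5241| = 5241; area = 5241/2; answer 5241/2
Step 2: U1 = 5241/2; threaded value p + q = 5243; m = -26; T(2) = -3*(-7) - 1*(-26) = 47; iterating: T(2)=47, T(3)=-134, T(4)=355, T(5)=-931, T(6)=2438, T(7)=-6383, T(8)=16711, T(9)=-43750; answer -43750
Step 3: U2 = -43750; c = 10; 3*(10)^4 + 4*(10)^3 - 3*(10)^2 + 8*(10)^1 + 9 = (30000) + (4000) + (-300) + (80) + (9) = 33789; answer 33789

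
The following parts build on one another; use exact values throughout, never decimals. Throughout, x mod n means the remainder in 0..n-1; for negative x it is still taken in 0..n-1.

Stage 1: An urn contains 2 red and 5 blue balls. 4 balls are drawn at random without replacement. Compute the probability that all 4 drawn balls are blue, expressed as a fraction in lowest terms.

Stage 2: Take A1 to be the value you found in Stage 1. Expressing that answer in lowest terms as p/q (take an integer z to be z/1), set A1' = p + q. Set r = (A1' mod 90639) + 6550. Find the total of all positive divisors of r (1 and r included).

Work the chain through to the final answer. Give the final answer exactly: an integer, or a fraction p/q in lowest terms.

13128

Stage 1: total draws C(7,4) = 35; favorable C(5,4) = 5; P = 1/7; answer 1/7
Stage 2: A1 = 1/7; threaded value p + q = 8; r = 6558; 6558 = 2 * 3 * 1093; sigma = (1 + 2) * (1 + 3) * (1 + 1093) = 3 * 4 * 1094 = 13128; answer 13128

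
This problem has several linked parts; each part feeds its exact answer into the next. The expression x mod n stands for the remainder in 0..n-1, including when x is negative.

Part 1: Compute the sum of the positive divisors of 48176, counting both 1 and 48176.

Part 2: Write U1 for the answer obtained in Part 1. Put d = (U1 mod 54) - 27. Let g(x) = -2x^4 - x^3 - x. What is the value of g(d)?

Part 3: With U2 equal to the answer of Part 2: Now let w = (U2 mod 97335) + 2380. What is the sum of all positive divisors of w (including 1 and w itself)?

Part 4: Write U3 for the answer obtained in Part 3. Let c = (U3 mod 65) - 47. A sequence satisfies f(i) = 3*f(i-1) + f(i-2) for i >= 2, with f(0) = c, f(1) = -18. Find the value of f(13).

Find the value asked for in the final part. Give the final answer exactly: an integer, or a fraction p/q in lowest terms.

Part 1: 48176 = 2^4 * 3011; sigma = (1 + 2 + 4 + 8 + 16) * (1 + 3011) = 31 * 3012 = 93372; answer 93372
Part 2: U1 = 93372; d = -21; -2*(-21)^4 - 1*(-21)^3 - 1*(-21)^1 = (-388962) + (9261) + (21) = -379680; answer -379680
Part 3: U2 = -379680; w = 12040; 12040 = 2^3 * 5 * 7 * 43; sigma = (1 + 2 + 4 + 8) * (1 + 5) * (1 + 7) * (1 + 43) = 15 * 6 * 8 * 44 = 31680; answer 31680
Part 4: U3 = 31680; c = -22; f(2) = 3*(-18) + 1*(-22) = -76; iterating: f(2)=-76, f(3)=-246, f(4)=-814, f(5)=-2688, f(6)=-8878, f(7)=-29322, f(8)=-96844, f(9)=-319854, f(10)=-1056406, f(11)=-3489072, f(12)=-11523622, f(13)=-38059938; answer -38059938

-38059938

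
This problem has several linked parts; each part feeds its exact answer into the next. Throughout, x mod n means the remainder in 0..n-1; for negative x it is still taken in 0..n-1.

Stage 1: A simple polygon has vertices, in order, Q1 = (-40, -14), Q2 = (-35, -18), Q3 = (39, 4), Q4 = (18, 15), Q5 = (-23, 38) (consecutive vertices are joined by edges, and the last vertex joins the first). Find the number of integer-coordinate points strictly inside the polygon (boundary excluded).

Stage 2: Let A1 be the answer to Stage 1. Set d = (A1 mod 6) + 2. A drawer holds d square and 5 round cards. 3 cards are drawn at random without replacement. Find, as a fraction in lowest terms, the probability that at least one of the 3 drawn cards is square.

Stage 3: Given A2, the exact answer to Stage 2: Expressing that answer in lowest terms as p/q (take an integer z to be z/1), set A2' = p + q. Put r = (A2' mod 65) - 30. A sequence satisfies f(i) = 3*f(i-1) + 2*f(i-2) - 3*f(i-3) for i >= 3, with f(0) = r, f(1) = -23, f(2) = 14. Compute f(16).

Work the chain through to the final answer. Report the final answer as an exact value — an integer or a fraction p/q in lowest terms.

Stage 1: cross terms: (-40*-18 - -35*-14)=230, (-35*4 - 39*-18)=562, (39*15 - 18*4)=513, (18*38 - -23*15)=1029, (-23*-14 - -40*38)=1842; twice the area = |4176| = 4176; area = 2088; boundary points = 1 + 2 + 1 + 1 + 1 = 6; strictly interior points = area - boundary/2 + 1 = 2086; answer 2086
Stage 2: A1 = 2086; d = 6; total draws C(11,3) = 165; complement C(5,3) = 10; favorable 165 - 10 = 155; P = 31/33; answer 31/33
Stage 3: A2 = 31/33; threaded value p + q = 64; r = 34; f(3) = 3*(14) + 2*(-23) - 3*(34) = -106; iterating: f(3)=-106, f(4)=-221, f(5)=-917, f(6)=-2875, f(7)=-9796, f(8)=-32387, f(9)=-108128, f(10)=-359770, f(11)=-1198405, f(12)=-3990371, f(13)=-13288613, f(14)=-44251366, f(15)=-147360211, f(16)=-490717526; answer -490717526

-490717526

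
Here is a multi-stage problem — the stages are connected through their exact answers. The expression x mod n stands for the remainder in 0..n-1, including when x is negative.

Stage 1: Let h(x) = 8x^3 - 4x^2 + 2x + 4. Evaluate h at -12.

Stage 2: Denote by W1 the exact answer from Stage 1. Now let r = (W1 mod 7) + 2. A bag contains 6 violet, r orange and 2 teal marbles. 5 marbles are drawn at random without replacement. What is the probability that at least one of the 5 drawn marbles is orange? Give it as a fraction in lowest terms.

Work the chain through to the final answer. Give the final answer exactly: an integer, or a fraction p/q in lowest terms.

7/9

Stage 1: 8*(-12)^3 - 4*(-12)^2 + 2*(-12)^1 + 4 = (-13824) + (-576) + (-24) + (4) = -14420; answer -14420
Stage 2: W1 = -14420; r = 2; total draws C(10,5) = 252; complement C(8,5) = 56; favorable 252 - 56 = 196; P = 7/9; answer 7/9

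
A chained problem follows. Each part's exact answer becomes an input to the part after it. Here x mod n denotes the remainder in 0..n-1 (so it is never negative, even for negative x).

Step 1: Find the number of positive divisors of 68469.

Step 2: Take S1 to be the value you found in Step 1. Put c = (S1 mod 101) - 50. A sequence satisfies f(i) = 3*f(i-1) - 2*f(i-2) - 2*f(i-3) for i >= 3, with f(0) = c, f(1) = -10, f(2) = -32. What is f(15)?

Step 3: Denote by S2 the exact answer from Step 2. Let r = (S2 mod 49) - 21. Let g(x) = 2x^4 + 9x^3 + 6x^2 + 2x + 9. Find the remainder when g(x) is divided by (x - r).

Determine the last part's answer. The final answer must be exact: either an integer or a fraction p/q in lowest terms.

Step 1: 68469 = 3 * 29 * 787; number of divisors = (1+1) * (1+1) * (1+1) = 8; answer 8
Step 2: S1 = 8; c = -42; f(3) = 3*(-32) - 2*(-10) - 2*(-42) = 8; iterating: f(3)=8, f(4)=108, f(5)=372, f(6)=884, f(7)=1692, f(8)=2564, f(9)=2540, f(10)=-892, f(11)=-12884, f(12)=-41948, f(13)=-98292, f(14)=-185212, f(15)=-275156; answer -275156
Step 3: S2 = -275156; r = 7; remainder = value at the root: 2*(7)^4 + 9*(7)^3 + 6*(7)^2 + 2*(7)^1 + 9 = (4802) + (3087) + (294) + (14) + (9) = 8206; answer 8206

8206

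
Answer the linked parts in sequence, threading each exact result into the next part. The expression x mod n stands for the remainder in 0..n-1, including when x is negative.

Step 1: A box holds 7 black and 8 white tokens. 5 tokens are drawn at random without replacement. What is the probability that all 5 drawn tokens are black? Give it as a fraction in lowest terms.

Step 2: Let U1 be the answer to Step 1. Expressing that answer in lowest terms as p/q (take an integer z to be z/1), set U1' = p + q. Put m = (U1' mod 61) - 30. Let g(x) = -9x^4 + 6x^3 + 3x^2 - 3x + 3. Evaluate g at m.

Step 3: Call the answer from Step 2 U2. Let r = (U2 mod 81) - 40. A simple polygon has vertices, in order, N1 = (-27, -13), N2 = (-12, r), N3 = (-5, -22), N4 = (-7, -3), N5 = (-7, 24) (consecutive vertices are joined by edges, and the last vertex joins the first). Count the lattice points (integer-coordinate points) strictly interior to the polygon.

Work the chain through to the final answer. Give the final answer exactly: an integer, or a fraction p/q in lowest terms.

Step 1: total draws C(15,5) = 3003; favorable C(7,5) = 21; P = 1/143; answer 1/143
Step 2: U1 = 1/143; threaded value p + q = 144; m = -8; -9*(-8)^4 + 6*(-8)^3 + 3*(-8)^2 - 3*(-8)^1 + 3 = (-36864) + (-3072) + (192) + (24) + (3) = -39717; answer -39717
Step 3: U2 = -39717; r = 14; cross terms: (-27*14 - -12*-13)=-534, (-12*-22 - -5*14)=334, (-5*-3 - -7*-22)=-139, (-7*24 - -7*-3)=-189, (-7*-13 - -27*24)=739; twice the area = |211| = 211; area = 211/2; boundary points = 3 + 1 + 1 + 27 + 1 = 33; strictly interior points = area - boundary/2 + 1 = 90; answer 90

90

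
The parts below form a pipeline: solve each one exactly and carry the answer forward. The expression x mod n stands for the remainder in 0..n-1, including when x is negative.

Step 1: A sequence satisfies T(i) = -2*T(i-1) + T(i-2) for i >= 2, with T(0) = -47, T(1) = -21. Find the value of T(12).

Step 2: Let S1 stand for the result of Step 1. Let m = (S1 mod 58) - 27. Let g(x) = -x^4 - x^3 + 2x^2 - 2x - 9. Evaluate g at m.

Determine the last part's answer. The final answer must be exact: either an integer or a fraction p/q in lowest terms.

Step 1: T(2) = -2*(-21) + 1*(-47) = -5; iterating: T(2)=-5, T(3)=-11, T(4)=17, T(5)=-45, T(6)=107, T(7)=-259, T(8)=625, T(9)=-1509, T(10)=3643, T(11)=-8795, T(12)=21233; answer 21233
Step 2: S1 = 21233; m = -22; -1*(-22)^4 - 1*(-22)^3 + 2*(-22)^2 - 2*(-22)^1 - 9 = (-234256) + (10648) + (968) + (44) + (-9) = -222605; answer -222605

-222605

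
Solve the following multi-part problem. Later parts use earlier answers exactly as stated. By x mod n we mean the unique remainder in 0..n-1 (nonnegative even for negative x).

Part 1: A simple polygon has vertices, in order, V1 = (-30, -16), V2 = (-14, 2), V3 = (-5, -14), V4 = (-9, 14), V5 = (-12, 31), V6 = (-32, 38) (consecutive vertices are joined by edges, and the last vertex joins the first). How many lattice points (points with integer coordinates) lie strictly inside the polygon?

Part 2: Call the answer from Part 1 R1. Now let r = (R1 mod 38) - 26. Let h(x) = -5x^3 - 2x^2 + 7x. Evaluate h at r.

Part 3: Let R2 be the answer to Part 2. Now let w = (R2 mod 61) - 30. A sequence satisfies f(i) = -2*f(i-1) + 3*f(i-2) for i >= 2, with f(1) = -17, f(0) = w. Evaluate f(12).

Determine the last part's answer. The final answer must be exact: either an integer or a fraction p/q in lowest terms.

Part 1: cross terms: (-30*2 - -14*-16)=-284, (-14*-14 - -5*2)=206, (-5*14 - -9*-14)=-196, (-9*31 - -12*14)=-111, (-12*38 - -32*31)=536, (-32*-16 - -30*38)=1652; twice the area = |1803| = 1803; area = 1803/2; boundary points = 2 + 1 + 4 + 1 + 1 + 2 = 11; strictly interior points = area - boundary/2 + 1 = 897; answer 897
Part 2: R1 = 897; r = -3; -5*(-3)^3 - 2*(-3)^2 + 7*(-3)^1 = (135) + (-18) + (-21) = 96; answer 96
Part 3: R2 = 96; w = 5; f(2) = -2*(-17) + 3*(5) = 49; iterating: f(2)=49, f(3)=-149, f(4)=445, f(5)=-1337, f(6)=4009, f(7)=-12029, f(8)=36085, f(9)=-108257, f(10)=324769, f(11)=-974309, f(12)=2922925; answer 2922925

2922925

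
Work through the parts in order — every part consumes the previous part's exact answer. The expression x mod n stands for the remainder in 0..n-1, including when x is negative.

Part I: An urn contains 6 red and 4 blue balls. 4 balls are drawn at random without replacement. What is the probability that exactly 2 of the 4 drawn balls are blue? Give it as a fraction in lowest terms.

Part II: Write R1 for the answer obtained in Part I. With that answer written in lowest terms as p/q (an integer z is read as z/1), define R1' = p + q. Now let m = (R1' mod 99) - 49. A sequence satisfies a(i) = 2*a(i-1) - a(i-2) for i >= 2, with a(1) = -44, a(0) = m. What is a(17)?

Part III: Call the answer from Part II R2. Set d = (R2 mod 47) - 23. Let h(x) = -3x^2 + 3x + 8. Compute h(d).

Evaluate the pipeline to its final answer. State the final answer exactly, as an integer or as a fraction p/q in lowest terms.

-118

Part I: total draws C(10,4) = 210; favorable C(4,2)*C(6,2) = 90; P = 3/7; answer 3/7
Part II: R1 = 3/7; threaded value p + q = 10; m = -39; a(2) = 2*(-44) - 1*(-39) = -49; iterating: a(2)=-49, a(3)=-54, a(4)=-59, a(5)=-64, a(6)=-69, a(7)=-74, a(8)=-79, a(9)=-84, a(10)=-89, a(11)=-94, a(12)=-99, a(13)=-104, a(14)=-109, a(15)=-114, a(16)=-119, a(17)=-124; answer -124
Part III: R2 = -124; d = -6; -3*(-6)^2 + 3*(-6)^1 + 8 = (-108) + (-18) + (8) = -118; answer -118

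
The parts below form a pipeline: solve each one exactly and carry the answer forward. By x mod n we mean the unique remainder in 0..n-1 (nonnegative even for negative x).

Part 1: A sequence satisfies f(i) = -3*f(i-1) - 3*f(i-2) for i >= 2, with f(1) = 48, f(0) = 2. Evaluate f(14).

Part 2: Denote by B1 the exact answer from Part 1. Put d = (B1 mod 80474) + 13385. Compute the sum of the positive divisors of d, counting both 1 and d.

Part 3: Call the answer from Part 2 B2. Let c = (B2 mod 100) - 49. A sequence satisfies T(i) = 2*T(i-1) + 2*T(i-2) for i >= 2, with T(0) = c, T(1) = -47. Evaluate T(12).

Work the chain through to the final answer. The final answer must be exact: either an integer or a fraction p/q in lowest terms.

-2382784

Part 1: f(2) = -3*(48) - 3*(2) = -150; iterating: f(2)=-150, f(3)=306, f(4)=-468, f(5)=486, f(6)=-54, f(7)=-1296, f(8)=4050, f(9)=-8262, f(10)=12636, f(11)=-13122, f(12)=1458, f(13)=34992, f(14)=-109350; answer -109350
Part 2: B1 = -109350; d = 64983; 64983 = 3 * 21661; sigma = (1 + 3) * (1 + 21661) = 4 * 21662 = 86648; answer 86648
Part 3: B2 = 86648; c = -1; T(2) = 2*(-47) + 2*(-1) = -96; iterating: T(2)=-96, T(3)=-286, T(4)=-764, T(5)=-2100, T(6)=-5728, T(7)=-15656, T(8)=-42768, T(9)=-116848, T(10)=-319232, T(11)=-872160, T(12)=-2382784; answer -2382784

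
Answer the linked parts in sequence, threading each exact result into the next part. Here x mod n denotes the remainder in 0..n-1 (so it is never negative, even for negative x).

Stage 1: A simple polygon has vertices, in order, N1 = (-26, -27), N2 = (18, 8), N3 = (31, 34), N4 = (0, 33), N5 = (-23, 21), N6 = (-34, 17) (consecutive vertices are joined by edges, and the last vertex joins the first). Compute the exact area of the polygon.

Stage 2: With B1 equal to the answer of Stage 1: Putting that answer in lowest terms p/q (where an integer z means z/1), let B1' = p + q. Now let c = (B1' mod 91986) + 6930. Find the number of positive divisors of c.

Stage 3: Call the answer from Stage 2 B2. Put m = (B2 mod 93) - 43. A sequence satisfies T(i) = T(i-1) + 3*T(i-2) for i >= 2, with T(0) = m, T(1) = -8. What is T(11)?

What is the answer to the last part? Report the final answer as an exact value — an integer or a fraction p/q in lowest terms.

Stage 1: cross terms: (-26*8 - 18*-27)=278, (18*34 - 31*8)=364, (31*33 - 0*34)=1023, (0*21 - -23*33)=759, (-23*17 - -34*21)=323, (-34*-27 - -26*17)=1360; twice the area = |4107| = 4107; area = 4107/2; answer 4107/2
Stage 2: B1 = 4107/2; threaded value p + q = 4109; c = 11039; 11039 = 7 * 19 * 83; number of divisors = (1+1) * (1+1) * (1+1) = 8; answer 8
Stage 3: B2 = 8; m = -35; T(2) = 1*(-8) + 3*(-35) = -113; iterating: T(2)=-113, T(3)=-137, T(4)=-476, T(5)=-887, T(6)=-2315, T(7)=-4976, T(8)=-11921, T(9)=-26849, T(10)=-62612, T(11)=-143159; answer -143159

-143159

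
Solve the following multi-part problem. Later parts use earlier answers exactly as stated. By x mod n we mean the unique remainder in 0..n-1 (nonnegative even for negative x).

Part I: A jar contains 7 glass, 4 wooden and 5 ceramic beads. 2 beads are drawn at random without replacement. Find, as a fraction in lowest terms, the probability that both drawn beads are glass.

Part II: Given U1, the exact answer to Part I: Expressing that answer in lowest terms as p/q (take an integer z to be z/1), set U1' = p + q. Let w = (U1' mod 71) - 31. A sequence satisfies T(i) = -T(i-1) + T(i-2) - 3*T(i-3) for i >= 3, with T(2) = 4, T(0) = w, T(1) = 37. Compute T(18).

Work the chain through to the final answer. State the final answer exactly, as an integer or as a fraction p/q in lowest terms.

-1495148

Part I: total draws C(16,2) = 120; favorable C(7,2) = 21; P = 7/40; answer 7/40
Part II: U1 = 7/40; threaded value p + q = 47; w = 16; T(3) = -1*(4) + 1*(37) - 3*(16) = -15; iterating: T(3)=-15, T(4)=-92, T(5)=65, T(6)=-112, T(7)=453, T(8)=-760, T(9)=1549, T(10)=-3668, T(11)=7497, T(12)=-15812, T(13)=34313, T(14)=-72616, T(15)=154365, T(16)=-329920, T(17)=702133, T(18)=-1495148; answer -1495148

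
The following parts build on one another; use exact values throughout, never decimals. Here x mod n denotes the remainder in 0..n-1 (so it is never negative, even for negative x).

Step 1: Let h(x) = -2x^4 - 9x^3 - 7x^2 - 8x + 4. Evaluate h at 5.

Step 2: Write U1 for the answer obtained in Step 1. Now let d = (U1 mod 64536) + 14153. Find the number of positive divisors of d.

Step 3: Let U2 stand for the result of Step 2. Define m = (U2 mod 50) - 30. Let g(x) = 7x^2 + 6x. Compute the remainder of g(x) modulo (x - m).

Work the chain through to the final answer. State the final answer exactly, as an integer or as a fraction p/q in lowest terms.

5320

Step 1: -2*(5)^4 - 9*(5)^3 - 7*(5)^2 - 8*(5)^1 + 4 = (-1250) + (-1125) + (-175) + (-40) + (4) = -2586; answer -2586
Step 2: U1 = -2586; d = 76103; 76103 is prime, so its only divisors are 1 and 76103; count = 2; answer 2
Step 3: U2 = 2; m = -28; remainder = value at the root: 7*(-28)^2 + 6*(-28)^1 = (5488) + (-168) = 5320; answer 5320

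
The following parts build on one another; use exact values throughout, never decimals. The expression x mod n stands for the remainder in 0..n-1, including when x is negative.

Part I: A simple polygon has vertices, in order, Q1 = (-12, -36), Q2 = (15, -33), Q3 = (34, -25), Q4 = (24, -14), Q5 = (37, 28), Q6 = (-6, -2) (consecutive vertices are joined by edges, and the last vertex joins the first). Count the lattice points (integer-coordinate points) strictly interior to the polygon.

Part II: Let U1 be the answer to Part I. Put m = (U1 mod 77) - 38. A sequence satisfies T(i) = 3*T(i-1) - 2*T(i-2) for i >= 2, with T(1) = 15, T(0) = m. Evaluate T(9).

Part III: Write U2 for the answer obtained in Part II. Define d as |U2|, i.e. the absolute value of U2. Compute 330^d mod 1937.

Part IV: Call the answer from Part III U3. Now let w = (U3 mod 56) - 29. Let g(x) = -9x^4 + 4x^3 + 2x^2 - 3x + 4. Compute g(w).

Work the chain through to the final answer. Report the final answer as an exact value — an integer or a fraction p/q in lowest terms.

Part I: cross terms: (-12*-33 - 15*-36)=936, (15*-25 - 34*-33)=747, (34*-14 - 24*-25)=124, (24*28 - 37*-14)=1190, (37*-2 - -6*28)=94, (-6*-36 - -12*-2)=192; twice the area = |3283| = 3283; area = 3283/2; boundary points = 3 + 1 + 1 + 1 + 1 + 2 = 9; strictly interior points = area - boundary/2 + 1 = 1638; answer 1638
Part II: U1 = 1638; m = -17; T(2) = 3*(15) - 2*(-17) = 79; iterating: T(2)=79, T(3)=207, T(4)=463, T(5)=975, T(6)=1999, T(7)=4047, T(8)=8143, T(9)=16335; answer 16335
Part III: U2 = 16335; d = 16335; squarings mod 1937: 330^1=330, 330^2=428, 330^4=1106, 330^8=989, 330^16=1873, 330^32=222, 330^64=859, 330^128=1821, 330^256=1834, 330^512=924, 330^1024=1496, 330^2048=781, 330^4096=1743, 330^8192=833; 330^16335 = 330^1 * 330^2 * 330^4 * 330^8 * 330^64 * 330^128 * 330^256 * 330^512 * 330^1024 * 330^2048 * 330^4096 * 330^8192 = 1477 (mod 1937); answer 1477
Part IV: U3 = 1477; w = -8; -9*(-8)^4 + 4*(-8)^3 + 2*(-8)^2 - 3*(-8)^1 + 4 = (-36864) + (-2048) + (128) + (24) + (4) = -38756; answer -38756

-38756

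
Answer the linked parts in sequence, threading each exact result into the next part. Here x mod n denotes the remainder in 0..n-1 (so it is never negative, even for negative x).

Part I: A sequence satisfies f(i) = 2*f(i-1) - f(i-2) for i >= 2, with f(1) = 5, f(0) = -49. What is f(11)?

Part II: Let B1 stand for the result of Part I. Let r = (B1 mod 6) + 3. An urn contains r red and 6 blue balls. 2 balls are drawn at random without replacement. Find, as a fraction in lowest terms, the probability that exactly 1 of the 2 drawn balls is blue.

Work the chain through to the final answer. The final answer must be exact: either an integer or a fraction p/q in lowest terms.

Part I: f(2) = 2*(5) - 1*(-49) = 59; iterating: f(2)=59, f(3)=113, f(4)=167, f(5)=221, f(6)=275, f(7)=329, f(8)=383, f(9)=437, f(10)=491, f(11)=545; answer 545
Part II: B1 = 545; r = 8; total draws C(14,2) = 91; favorable C(6,1)*C(8,1) = 48; P = 48/91; answer 48/91

48/91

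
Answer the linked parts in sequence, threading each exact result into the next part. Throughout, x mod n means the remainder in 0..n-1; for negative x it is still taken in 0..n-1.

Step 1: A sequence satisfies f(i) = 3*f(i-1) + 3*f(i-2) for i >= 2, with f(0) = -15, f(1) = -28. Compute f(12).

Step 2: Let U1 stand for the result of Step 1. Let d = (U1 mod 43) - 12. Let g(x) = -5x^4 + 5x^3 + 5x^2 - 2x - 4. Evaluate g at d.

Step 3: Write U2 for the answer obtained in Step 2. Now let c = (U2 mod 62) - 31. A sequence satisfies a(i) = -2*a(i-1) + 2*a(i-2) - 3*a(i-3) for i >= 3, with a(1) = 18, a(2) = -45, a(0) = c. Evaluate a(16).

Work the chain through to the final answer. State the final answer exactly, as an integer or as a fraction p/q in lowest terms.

-307949616

Step 1: f(2) = 3*(-28) + 3*(-15) = -129; iterating: f(2)=-129, f(3)=-471, f(4)=-1800, f(5)=-6813, f(6)=-25839, f(7)=-97956, f(8)=-371385, f(9)=-1408023, f(10)=-5338224, f(11)=-20238741, f(12)=-76730895; answer -76730895
Step 2: U1 = -76730895; d = 13; -5*(13)^4 + 5*(13)^3 + 5*(13)^2 - 2*(13)^1 - 4 = (-142805) + (10985) + (845) + (-26) + (-4) = -131005; answer -131005
Step 3: U2 = -131005; c = -30; a(3) = -2*(-45) + 2*(18) - 3*(-30) = 216; iterating: a(3)=216, a(4)=-576, a(5)=1719, a(6)=-5238, a(7)=15642, a(8)=-46917, a(9)=140832, a(10)=-422424, a(11)=1267263, a(12)=-3801870, a(13)=11405538, a(14)=-34216605, a(15)=102649896, a(16)=-307949616; answer -307949616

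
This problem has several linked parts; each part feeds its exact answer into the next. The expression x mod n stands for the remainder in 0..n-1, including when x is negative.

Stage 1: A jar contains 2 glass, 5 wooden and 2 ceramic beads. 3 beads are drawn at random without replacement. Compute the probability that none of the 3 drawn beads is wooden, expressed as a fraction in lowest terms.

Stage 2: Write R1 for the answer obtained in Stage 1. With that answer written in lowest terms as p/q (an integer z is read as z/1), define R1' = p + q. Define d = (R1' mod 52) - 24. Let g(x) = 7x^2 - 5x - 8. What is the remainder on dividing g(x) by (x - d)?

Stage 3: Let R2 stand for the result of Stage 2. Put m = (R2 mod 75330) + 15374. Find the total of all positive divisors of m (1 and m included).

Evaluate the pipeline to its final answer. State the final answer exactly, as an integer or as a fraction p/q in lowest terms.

26964

Stage 1: total draws C(9,3) = 84; favorable C(4,3) = 4; P = 1/21; answer 1/21
Stage 2: R1 = 1/21; threaded value p + q = 22; d = -2; remainder = value at the root: 7*(-2)^2 - 5*(-2)^1 - 8 = (28) + (10) + (-8) = 30; answer 30
Stage 3: R2 = 30; m = 15404; 15404 = 2^2 * 3851; sigma = (1 + 2 + 4) * (1 + 3851) = 7 * 3852 = 26964; answer 26964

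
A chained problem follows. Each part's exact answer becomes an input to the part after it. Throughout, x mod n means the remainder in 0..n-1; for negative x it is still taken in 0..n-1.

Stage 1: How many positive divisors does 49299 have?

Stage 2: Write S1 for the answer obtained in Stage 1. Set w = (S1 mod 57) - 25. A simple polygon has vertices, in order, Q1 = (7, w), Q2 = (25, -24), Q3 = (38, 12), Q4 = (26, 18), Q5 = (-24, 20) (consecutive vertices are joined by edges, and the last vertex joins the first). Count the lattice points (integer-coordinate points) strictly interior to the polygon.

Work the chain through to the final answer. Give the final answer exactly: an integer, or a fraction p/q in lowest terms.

Stage 1: 49299 = 3 * 16433; number of divisors = (1+1) * (1+1) = 4; answer 4
Stage 2: S1 = 4; w = -21; cross terms: (7*-24 - 25*-21)=357, (25*12 - 38*-24)=1212, (38*18 - 26*12)=372, (26*20 - -24*18)=952, (-24*-21 - 7*20)=364; twice the area = |3257| = 3257; area = 3257/2; boundary points = 3 + 1 + 6 + 2 + 1 = 13; strictly interior points = area - boundary/2 + 1 = 1623; answer 1623

1623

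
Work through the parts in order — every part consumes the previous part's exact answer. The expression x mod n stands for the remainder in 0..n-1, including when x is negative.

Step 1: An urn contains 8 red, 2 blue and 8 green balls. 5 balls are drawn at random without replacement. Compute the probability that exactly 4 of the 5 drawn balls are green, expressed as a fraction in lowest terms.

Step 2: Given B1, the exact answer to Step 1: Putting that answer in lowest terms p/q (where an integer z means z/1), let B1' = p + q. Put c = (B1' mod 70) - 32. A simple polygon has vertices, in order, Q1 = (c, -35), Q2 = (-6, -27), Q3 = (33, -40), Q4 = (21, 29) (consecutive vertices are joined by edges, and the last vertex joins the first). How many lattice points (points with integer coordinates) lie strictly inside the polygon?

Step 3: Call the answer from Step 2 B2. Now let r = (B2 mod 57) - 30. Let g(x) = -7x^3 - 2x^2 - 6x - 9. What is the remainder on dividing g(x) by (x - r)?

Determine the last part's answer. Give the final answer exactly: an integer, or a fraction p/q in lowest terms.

-75645

Step 1: total draws C(18,5) = 8568; favorable C(8,4)*C(10,1) = 700; P = 25/306; answer 25/306
Step 2: B1 = 25/306; threaded value p + q = 331; c = 19; cross terms: (19*-27 - -6*-35)=-723, (-6*-40 - 33*-27)=1131, (33*29 - 21*-40)=1797, (21*-35 - 19*29)=-1286; twice the area = |919| = 919; area = 919/2; boundary points = 1 + 13 + 3 + 2 = 19; strictly interior points = area - boundary/2 + 1 = 451; answer 451
Step 3: B2 = 451; r = 22; remainder = value at the root: -7*(22)^3 - 2*(22)^2 - 6*(22)^1 - 9 = (-74536) + (-968) + (-132) + (-9) = -75645; answer -75645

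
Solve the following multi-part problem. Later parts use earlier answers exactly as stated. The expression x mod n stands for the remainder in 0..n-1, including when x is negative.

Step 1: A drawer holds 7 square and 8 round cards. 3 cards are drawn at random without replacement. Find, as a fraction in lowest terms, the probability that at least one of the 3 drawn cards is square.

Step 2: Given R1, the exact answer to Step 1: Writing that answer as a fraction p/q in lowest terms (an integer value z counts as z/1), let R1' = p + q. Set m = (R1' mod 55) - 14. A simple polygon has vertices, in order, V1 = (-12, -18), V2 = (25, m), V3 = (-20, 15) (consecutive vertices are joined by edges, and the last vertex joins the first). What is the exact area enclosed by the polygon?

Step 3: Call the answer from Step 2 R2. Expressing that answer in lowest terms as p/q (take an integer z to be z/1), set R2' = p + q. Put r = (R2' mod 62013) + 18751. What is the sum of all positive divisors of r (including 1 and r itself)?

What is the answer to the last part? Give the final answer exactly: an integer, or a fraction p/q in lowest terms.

Step 1: total draws C(15,3) = 455; complement C(8,3) = 56; favorable 455 - 56 = 399; P = 57/65; answer 57/65
Step 2: R1 = 57/65; threaded value p + q = 122; m = -2; cross terms: (-12*-2 - 25*-18)=474, (25*15 - -20*-2)=335, (-20*-18 - -12*15)=540; twice the area = |1349| = 1349; area = 1349/2; answer 1349/2
Step 3: R2 = 1349/2; threaded value p + q = 1351; r = 20102; 20102 = 2 * 19 * 23^2; sigma = (1 + 2) * (1 + 19) * (1 + 23 + 529) = 3 * 20 * 553 = 33180; answer 33180

33180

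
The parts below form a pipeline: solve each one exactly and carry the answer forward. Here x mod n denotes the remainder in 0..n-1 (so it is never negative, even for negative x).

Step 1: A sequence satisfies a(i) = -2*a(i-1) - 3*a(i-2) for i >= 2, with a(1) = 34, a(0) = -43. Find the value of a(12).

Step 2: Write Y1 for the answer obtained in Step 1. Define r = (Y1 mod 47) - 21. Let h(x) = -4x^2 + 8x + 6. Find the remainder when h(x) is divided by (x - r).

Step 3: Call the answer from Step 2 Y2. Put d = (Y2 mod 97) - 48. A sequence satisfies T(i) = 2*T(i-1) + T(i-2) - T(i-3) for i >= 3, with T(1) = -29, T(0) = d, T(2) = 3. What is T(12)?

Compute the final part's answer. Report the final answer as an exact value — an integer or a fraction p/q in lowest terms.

Step 1: a(2) = -2*(34) - 3*(-43) = 61; iterating: a(2)=61, a(3)=-224, a(4)=265, a(5)=142, a(6)=-1079, a(7)=1732, a(8)=-227, a(9)=-4742, a(10)=10165, a(11)=-6104, a(12)=-18287; answer -18287
Step 2: Y1 = -18287; r = 22; remainder = value at the root: -4*(22)^2 + 8*(22)^1 + 6 = (-1936) + (176) + (6) = -1754; answer -1754
Step 3: Y2 = -1754; d = 41; T(3) = 2*(3) + 1*(-29) - 1*(41) = -64; iterating: T(3)=-64, T(4)=-96, T(5)=-259, T(6)=-550, T(7)=-1263, T(8)=-2817, T(9)=-6347, T(10)=-14248, T(11)=-32026, T(12)=-71953; answer -71953

-71953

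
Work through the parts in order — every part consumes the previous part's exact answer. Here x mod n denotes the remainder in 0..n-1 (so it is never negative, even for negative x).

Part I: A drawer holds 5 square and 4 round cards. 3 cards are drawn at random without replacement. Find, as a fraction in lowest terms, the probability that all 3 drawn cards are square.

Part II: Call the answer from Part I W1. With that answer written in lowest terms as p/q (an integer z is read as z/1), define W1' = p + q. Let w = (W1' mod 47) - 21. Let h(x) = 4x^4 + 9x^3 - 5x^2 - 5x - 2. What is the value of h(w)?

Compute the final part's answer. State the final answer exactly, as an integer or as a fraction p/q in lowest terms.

692473

Part I: total draws C(9,3) = 84; favorable C(5,3) = 10; P = 5/42; answer 5/42
Part II: W1 = 5/42; threaded value p + q = 47; w = -21; 4*(-21)^4 + 9*(-21)^3 - 5*(-21)^2 - 5*(-21)^1 - 2 = (777924) + (-83349) + (-2205) + (105) + (-2) = 692473; answer 692473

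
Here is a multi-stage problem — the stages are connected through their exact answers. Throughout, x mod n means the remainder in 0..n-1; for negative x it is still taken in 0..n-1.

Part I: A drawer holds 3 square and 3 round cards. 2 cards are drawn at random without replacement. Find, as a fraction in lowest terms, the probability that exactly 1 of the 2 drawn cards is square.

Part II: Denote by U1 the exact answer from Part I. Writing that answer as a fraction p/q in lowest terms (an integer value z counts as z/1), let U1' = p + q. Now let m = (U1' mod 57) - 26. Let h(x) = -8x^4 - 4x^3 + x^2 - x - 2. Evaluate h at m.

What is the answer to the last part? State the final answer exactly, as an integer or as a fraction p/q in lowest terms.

Part I: total draws C(6,2) = 15; favorable C(3,1)*C(3,1) = 9; P = 3/5; answer 3/5
Part II: U1 = 3/5; threaded value p + q = 8; m = -18; -8*(-18)^4 - 4*(-18)^3 + 1*(-18)^2 - 1*(-18)^1 - 2 = (-839808) + (23328) + (324) + (18) + (-2) = -816140; answer -816140

-816140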